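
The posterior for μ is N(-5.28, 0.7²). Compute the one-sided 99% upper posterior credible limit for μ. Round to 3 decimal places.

-3.652

Need U with P(μ ≤ U) = 0.99: U = -5.28 + z_{0.01}·0.7.
z = 2.326; U = -5.28 + 2.326 × 0.7 = -3.652.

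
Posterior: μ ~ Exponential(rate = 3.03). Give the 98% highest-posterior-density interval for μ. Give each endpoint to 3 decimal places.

The exponential density is strictly decreasing on [0, ∞), so the HPD interval is anchored at 0: [0, q] with P(μ ≤ q) = 0.98.
q = −ln(1 − 0.98) / 3.03 = 3.9120 / 3.03 = 1.291.

[0.000, 1.291]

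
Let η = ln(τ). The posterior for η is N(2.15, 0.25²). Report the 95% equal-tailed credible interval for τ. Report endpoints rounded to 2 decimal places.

[5.26, 14.01]

On the log scale the 95% interval is 2.15 ± 1.960 × 0.25 = [1.6600, 2.6400].
Exponentiate: [e^1.6600, e^2.6400] = [5.26, 14.01].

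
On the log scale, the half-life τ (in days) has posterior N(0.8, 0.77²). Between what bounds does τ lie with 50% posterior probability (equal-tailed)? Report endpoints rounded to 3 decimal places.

[1.324, 3.741]

On the log scale the 50% interval is 0.8 ± 0.674 × 0.77 = [0.2806, 1.3194].
Exponentiate: [e^0.2806, e^1.3194] = [1.324, 3.741].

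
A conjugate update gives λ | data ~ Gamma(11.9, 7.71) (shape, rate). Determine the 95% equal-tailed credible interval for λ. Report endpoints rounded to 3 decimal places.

Posterior: Gamma(shape 11.9, rate 7.71).
Equal-tailed 95% interval: Gamma(11.9, 7.71) quantiles at 0.025 and 0.975.
Posterior mean ≈ 1.543, SD ≈ 0.447; a Normal approximation gives roughly [0.667, 2.420].
Exact: lower = 0.795; upper = 2.536.

[0.795, 2.536]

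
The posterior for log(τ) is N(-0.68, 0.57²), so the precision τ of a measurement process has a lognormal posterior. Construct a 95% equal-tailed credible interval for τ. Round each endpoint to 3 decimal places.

On the log scale the 95% interval is -0.68 ± 1.960 × 0.57 = [-1.7972, 0.4372].
Exponentiate: [e^-1.7972, e^0.4372] = [0.166, 1.548].

[0.166, 1.548]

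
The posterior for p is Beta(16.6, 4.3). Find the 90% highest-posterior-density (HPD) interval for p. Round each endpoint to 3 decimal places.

[0.660, 0.934]

The posterior is unimodal and skewed, so the HPD interval has equal density at both endpoints and is the shortest 90% interval.
Solving f(0.660) = f(0.934) with F(0.934) − F(0.660) = 0.90 gives [0.660, 0.934].
For comparison, the equal-tailed interval is [0.637, 0.919]; the HPD is narrower and shifted toward the mode.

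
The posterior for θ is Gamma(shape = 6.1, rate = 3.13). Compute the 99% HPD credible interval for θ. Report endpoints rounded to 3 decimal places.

[0.389, 4.307]

The posterior is unimodal and skewed, so the HPD interval has equal density at both endpoints and is the shortest 99% interval.
Solving f(0.389) = f(4.307) with F(4.307) − F(0.389) = 0.99 gives [0.389, 4.307].
For comparison, the equal-tailed interval is [0.506, 4.570]; the HPD is narrower and shifted toward the mode.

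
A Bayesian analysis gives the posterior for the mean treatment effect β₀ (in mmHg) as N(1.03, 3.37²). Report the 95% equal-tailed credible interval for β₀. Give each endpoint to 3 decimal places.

[-5.575, 7.635]

The posterior is symmetric, so the 95% equal-tailed interval is β₀ = 1.03 ± z·3.37 with z = 1.960.
Half-width: 1.960 × 3.37 = 6.605.
1.03 − 6.605 = -5.575; 1.03 + 6.605 = 7.635.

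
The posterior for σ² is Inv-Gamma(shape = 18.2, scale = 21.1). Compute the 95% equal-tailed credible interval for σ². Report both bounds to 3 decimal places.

Inverse-Gamma(18.2, 21.1) quantiles: F⁻¹(0.025) and F⁻¹(0.975).
Equivalently, 1/σ² ~ Gamma(18.2, rate = 21.1); invert its 0.975 and 0.025 quantiles.
Posterior mean ≈ 1.227, SD ≈ 0.305; a Normal approximation gives roughly [0.629, 1.824].
Exact: lower = 0.768; upper = 1.950.

[0.768, 1.950]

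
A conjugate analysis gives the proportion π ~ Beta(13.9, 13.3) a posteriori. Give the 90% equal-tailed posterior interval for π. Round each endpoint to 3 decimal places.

Posterior: Beta(13.9, 13.3).
Equal-tailed 90% interval: the 0.05 and 0.95 quantiles of Beta(13.9, 13.3).
Posterior mean ≈ 0.511, SD ≈ 0.094; a Normal approximation gives roughly [0.356, 0.666].
Exact: F⁻¹(0.05) = 0.355; F⁻¹(0.95) = 0.666.

[0.355, 0.666]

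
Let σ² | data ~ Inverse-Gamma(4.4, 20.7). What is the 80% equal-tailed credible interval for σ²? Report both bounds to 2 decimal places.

Inverse-Gamma(4.4, 20.7) quantiles: F⁻¹(0.1) and F⁻¹(0.9).
Equivalently, 1/σ² ~ Gamma(4.4, rate = 20.7); invert its 0.9 and 0.1 quantiles.
Posterior mean ≈ 6.09, SD ≈ 3.93; a Normal approximation gives roughly [1.05, 11.12].
Exact: lower = 2.87; upper = 10.27.

[2.87, 10.27]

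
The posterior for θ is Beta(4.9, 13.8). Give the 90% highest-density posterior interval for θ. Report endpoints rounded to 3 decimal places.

The posterior is unimodal and skewed, so the HPD interval has equal density at both endpoints and is the shortest 90% interval.
Solving f(0.100) = f(0.419) with F(0.419) − F(0.100) = 0.90 gives [0.100, 0.419].
For comparison, the equal-tailed interval is [0.115, 0.439]; the HPD is narrower and shifted toward the mode.

[0.100, 0.419]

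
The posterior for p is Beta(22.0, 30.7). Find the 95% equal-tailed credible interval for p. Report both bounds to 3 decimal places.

[0.289, 0.552]

Posterior: Beta(22.0, 30.7).
Equal-tailed 95% interval: the 0.025 and 0.975 quantiles of Beta(22.0, 30.7).
Posterior mean ≈ 0.417, SD ≈ 0.067; a Normal approximation gives roughly [0.286, 0.549].
Exact: F⁻¹(0.025) = 0.289; F⁻¹(0.975) = 0.552.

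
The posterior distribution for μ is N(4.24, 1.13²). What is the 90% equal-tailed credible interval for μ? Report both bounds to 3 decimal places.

[2.381, 6.099]

The posterior is symmetric, so the 90% equal-tailed interval is μ = 4.24 ± z·1.13 with z = 1.645.
Half-width: 1.645 × 1.13 = 1.859.
4.24 − 1.859 = 2.381; 4.24 + 1.859 = 6.099.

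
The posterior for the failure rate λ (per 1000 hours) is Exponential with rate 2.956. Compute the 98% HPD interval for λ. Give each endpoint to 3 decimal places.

The exponential density is strictly decreasing on [0, ∞), so the HPD interval is anchored at 0: [0, q] with P(λ ≤ q) = 0.98.
q = −ln(1 − 0.98) / 2.956 = 3.9120 / 2.956 = 1.323.

[0.000, 1.323]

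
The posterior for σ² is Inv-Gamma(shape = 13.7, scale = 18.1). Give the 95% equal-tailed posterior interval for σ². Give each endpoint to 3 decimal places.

[0.828, 2.435]

Inverse-Gamma(13.7, 18.1) quantiles: F⁻¹(0.025) and F⁻¹(0.975).
Equivalently, 1/σ² ~ Gamma(13.7, rate = 18.1); invert its 0.975 and 0.025 quantiles.
Posterior mean ≈ 1.425, SD ≈ 0.417; a Normal approximation gives roughly [0.609, 2.242].
Exact: lower = 0.828; upper = 2.435.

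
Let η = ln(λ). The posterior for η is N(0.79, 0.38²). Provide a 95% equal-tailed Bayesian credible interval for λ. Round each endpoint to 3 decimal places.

[1.046, 4.640]

On the log scale the 95% interval is 0.79 ± 1.960 × 0.38 = [0.0452, 1.5348].
Exponentiate: [e^0.0452, e^1.5348] = [1.046, 4.640].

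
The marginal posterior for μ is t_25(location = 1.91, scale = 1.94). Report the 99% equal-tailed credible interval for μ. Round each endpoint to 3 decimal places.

[-3.498, 7.318]

The t_25 distribution is symmetric; the 99% interval is 1.91 ± t·1.94 with t_{0.995,25} = 2.787.
Half-width: 2.787 × 1.94 = 5.408.
1.91 − 5.408 = -3.498; 1.91 + 5.408 = 7.318.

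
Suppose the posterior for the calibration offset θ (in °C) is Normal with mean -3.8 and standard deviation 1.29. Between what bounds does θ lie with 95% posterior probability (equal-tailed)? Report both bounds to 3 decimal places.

[-6.328, -1.272]

The posterior is symmetric, so the 95% equal-tailed interval is θ = -3.8 ± z·1.29 with z = 1.960.
Half-width: 1.960 × 1.29 = 2.528.
-3.8 − 2.528 = -6.328; -3.8 + 2.528 = -1.272.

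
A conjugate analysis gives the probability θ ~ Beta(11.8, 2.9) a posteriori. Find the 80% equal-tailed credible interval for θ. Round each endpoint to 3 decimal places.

[0.665, 0.921]

Posterior: Beta(11.8, 2.9).
Equal-tailed 80% interval: the 0.1 and 0.9 quantiles of Beta(11.8, 2.9).
Posterior mean ≈ 0.803, SD ≈ 0.100; a Normal approximation gives roughly [0.674, 0.931].
Exact: F⁻¹(0.1) = 0.665; F⁻¹(0.9) = 0.921.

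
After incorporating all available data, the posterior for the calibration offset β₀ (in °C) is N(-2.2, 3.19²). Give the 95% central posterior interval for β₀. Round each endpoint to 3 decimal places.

The posterior is symmetric, so the 95% equal-tailed interval is β₀ = -2.2 ± z·3.19 with z = 1.960.
Half-width: 1.960 × 3.19 = 6.252.
-2.2 − 6.252 = -8.452; -2.2 + 6.252 = 4.052.

[-8.452, 4.052]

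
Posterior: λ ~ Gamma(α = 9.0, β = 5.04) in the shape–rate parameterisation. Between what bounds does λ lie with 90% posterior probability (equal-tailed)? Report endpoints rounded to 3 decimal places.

[0.932, 2.864]

Posterior: Gamma(shape 9.0, rate 5.04).
Equal-tailed 90% interval: Gamma(9.0, 5.04) quantiles at 0.05 and 0.95.
Posterior mean ≈ 1.786, SD ≈ 0.595; a Normal approximation gives roughly [0.807, 2.765].
Exact: lower = 0.932; upper = 2.864.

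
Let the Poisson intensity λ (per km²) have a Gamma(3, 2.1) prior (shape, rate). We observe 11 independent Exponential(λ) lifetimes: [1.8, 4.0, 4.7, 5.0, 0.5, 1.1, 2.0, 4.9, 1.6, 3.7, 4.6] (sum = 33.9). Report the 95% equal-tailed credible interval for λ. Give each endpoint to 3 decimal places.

Posterior: Gamma(3+11, 2.1+33.9) = Gamma(14, 36.0) (shape, rate).
Equal-tailed 95% interval: Gamma(14, 36.0) quantiles at 0.025 and 0.975.
Posterior mean ≈ 0.389, SD ≈ 0.104; a Normal approximation gives roughly [0.185, 0.593].
Exact: lower = 0.213; upper = 0.618.

[0.213, 0.618]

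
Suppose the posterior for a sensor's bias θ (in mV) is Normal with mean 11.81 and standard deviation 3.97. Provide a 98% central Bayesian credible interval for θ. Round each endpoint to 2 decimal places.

[2.57, 21.05]

The posterior is symmetric, so the 98% equal-tailed interval is θ = 11.81 ± z·3.97 with z = 2.326.
Half-width: 2.326 × 3.97 = 9.24.
11.81 − 9.24 = 2.57; 11.81 + 9.24 = 21.05.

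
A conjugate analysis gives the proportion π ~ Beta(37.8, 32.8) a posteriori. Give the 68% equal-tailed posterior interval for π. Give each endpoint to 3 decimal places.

[0.476, 0.594]

Posterior: Beta(37.8, 32.8).
Equal-tailed 68% interval: the 0.16 and 0.84 quantiles of Beta(37.8, 32.8).
Posterior mean ≈ 0.535, SD ≈ 0.059; a Normal approximation gives roughly [0.477, 0.594].
Exact: F⁻¹(0.16) = 0.476; F⁻¹(0.84) = 0.594.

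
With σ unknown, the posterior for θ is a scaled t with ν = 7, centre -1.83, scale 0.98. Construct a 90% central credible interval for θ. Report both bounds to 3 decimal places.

The t_7 distribution is symmetric; the 90% interval is -1.83 ± t·0.98 with t_{0.95,7} = 1.895.
Half-width: 1.895 × 0.98 = 1.857.
-1.83 − 1.857 = -3.687; -1.83 + 1.857 = 0.027.

[-3.687, 0.027]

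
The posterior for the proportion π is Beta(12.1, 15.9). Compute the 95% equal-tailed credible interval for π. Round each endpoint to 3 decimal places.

[0.258, 0.616]

Posterior: Beta(12.1, 15.9).
Equal-tailed 95% interval: the 0.025 and 0.975 quantiles of Beta(12.1, 15.9).
Posterior mean ≈ 0.432, SD ≈ 0.092; a Normal approximation gives roughly [0.252, 0.612].
Exact: F⁻¹(0.025) = 0.258; F⁻¹(0.975) = 0.616.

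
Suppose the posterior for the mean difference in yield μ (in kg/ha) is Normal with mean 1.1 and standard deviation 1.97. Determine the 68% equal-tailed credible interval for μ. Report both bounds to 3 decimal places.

The posterior is symmetric, so the 68% equal-tailed interval is μ = 1.1 ± z·1.97 with z = 0.994.
Half-width: 0.994 × 1.97 = 1.959.
1.1 − 1.959 = -0.859; 1.1 + 1.959 = 3.059.

[-0.859, 3.059]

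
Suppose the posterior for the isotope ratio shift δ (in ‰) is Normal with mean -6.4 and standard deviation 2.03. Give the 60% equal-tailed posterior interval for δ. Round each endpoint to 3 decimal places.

The posterior is symmetric, so the 60% equal-tailed interval is δ = -6.4 ± z·2.03 with z = 0.842.
Half-width: 0.842 × 2.03 = 1.708.
-6.4 − 1.708 = -8.108; -6.4 + 1.708 = -4.692.

[-8.108, -4.692]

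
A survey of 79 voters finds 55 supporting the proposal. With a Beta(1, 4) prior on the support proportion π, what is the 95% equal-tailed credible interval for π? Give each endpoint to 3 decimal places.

Posterior: Beta(1+55, 4+24) = Beta(56, 28).
Equal-tailed 95% interval: the 0.025 and 0.975 quantiles of Beta(56, 28).
Posterior mean ≈ 0.667, SD ≈ 0.051; a Normal approximation gives roughly [0.566, 0.767].
Exact: F⁻¹(0.025) = 0.563; F⁻¹(0.975) = 0.763.

[0.563, 0.763]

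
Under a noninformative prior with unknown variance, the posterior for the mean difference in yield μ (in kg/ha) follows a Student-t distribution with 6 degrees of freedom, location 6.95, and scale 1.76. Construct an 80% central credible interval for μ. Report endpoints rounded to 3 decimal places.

[4.416, 9.484]

The t_6 distribution is symmetric; the 80% interval is 6.95 ± t·1.76 with t_{0.9,6} = 1.440.
Half-width: 1.440 × 1.76 = 2.534.
6.95 − 2.534 = 4.416; 6.95 + 2.534 = 9.484.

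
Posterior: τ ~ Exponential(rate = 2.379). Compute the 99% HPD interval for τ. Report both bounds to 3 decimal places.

The exponential density is strictly decreasing on [0, ∞), so the HPD interval is anchored at 0: [0, q] with P(τ ≤ q) = 0.99.
q = −ln(1 − 0.99) / 2.379 = 4.6052 / 2.379 = 1.936.

[0.000, 1.936]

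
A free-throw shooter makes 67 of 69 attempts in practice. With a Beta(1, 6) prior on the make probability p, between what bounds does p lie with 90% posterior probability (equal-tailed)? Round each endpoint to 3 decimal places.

Posterior: Beta(1+67, 6+2) = Beta(68, 8).
Equal-tailed 90% interval: the 0.05 and 0.95 quantiles of Beta(68, 8).
Posterior mean ≈ 0.895, SD ≈ 0.035; a Normal approximation gives roughly [0.837, 0.952].
Exact: F⁻¹(0.05) = 0.832; F⁻¹(0.95) = 0.946.

[0.832, 0.946]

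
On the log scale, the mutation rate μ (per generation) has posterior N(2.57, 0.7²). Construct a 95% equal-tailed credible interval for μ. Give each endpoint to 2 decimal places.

[3.31, 51.52]

On the log scale the 95% interval is 2.57 ± 1.960 × 0.7 = [1.1980, 3.9420].
Exponentiate: [e^1.1980, e^3.9420] = [3.31, 51.52].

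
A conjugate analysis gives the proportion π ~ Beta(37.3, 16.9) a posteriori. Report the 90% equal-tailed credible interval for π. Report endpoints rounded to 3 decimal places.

Posterior: Beta(37.3, 16.9).
Equal-tailed 90% interval: the 0.05 and 0.95 quantiles of Beta(37.3, 16.9).
Posterior mean ≈ 0.688, SD ≈ 0.062; a Normal approximation gives roughly [0.586, 0.791].
Exact: F⁻¹(0.05) = 0.582; F⁻¹(0.95) = 0.787.

[0.582, 0.787]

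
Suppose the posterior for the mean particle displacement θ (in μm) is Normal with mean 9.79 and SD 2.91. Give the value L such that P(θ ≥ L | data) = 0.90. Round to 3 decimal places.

6.061

Need L with P(θ ≥ L) = 0.90: L = 9.79 − z_{0.1}·2.91.
z = 1.282; L = 9.79 − 1.282 × 2.91 = 6.061.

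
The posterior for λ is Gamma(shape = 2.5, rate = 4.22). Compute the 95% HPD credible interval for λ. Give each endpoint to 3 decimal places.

The posterior is unimodal and skewed, so the HPD interval has equal density at both endpoints and is the shortest 95% interval.
Solving f(0.035) = f(1.326) with F(1.326) − F(0.035) = 0.95 gives [0.035, 1.326].
For comparison, the equal-tailed interval is [0.098, 1.520]; the HPD is narrower and shifted toward the mode.

[0.035, 1.326]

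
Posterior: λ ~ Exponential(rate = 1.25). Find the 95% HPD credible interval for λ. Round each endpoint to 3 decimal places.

The exponential density is strictly decreasing on [0, ∞), so the HPD interval is anchored at 0: [0, q] with P(λ ≤ q) = 0.95.
q = −ln(1 − 0.95) / 1.25 = 2.9957 / 1.25 = 2.397.

[0.000, 2.397]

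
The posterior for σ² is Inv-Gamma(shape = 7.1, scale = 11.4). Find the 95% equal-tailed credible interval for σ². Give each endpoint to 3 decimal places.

Inverse-Gamma(7.1, 11.4) quantiles: F⁻¹(0.025) and F⁻¹(0.975).
Equivalently, 1/σ² ~ Gamma(7.1, rate = 11.4); invert its 0.975 and 0.025 quantiles.
Posterior mean ≈ 1.869, SD ≈ 0.828; a Normal approximation gives roughly [0.247, 3.491].
Exact: lower = 0.864; upper = 3.962.

[0.864, 3.962]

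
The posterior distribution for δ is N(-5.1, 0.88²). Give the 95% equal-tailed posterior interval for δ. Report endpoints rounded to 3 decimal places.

The posterior is symmetric, so the 95% equal-tailed interval is δ = -5.1 ± z·0.88 with z = 1.960.
Half-width: 1.960 × 0.88 = 1.725.
-5.1 − 1.725 = -6.825; -5.1 + 1.725 = -3.375.

[-6.825, -3.375]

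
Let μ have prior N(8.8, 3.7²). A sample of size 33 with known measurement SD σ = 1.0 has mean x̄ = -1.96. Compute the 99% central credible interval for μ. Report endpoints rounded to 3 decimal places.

Posterior precision = 1/3.7² + 33/1.0² = 0.0730 + 33.0000 = 33.0730, so posterior SD = 0.1739.
Posterior mean = (8.8/3.7² + 33·-1.96/1.0²) / 33.0730 = -1.9362.
Interval: -1.9362 ± 2.576 × 0.1739 → [-2.384, -1.488].

[-2.384, -1.488]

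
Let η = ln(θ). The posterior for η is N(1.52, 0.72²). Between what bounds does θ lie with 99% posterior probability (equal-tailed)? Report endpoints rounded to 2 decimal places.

[0.72, 29.21]

On the log scale the 99% interval is 1.52 ± 2.576 × 0.72 = [-0.3346, 3.3746].
Exponentiate: [e^-0.3346, e^3.3746] = [0.72, 29.21].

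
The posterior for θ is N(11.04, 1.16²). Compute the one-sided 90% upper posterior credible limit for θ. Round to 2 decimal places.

Need U with P(θ ≤ U) = 0.90: U = 11.04 + z_{0.1}·1.16.
z = 1.282; U = 11.04 + 1.282 × 1.16 = 12.53.

12.53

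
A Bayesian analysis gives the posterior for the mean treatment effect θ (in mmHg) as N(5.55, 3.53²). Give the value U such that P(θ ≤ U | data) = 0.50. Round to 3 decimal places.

Need U with P(θ ≤ U) = 0.50: U = 5.55 + z_{0.5}·3.53.
z = 0.000; U = 5.55 + 0.000 × 3.53 = 5.550.

5.550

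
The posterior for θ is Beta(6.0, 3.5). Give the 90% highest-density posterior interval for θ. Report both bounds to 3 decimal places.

[0.394, 0.878]

The posterior is unimodal and skewed, so the HPD interval has equal density at both endpoints and is the shortest 90% interval.
Solving f(0.394) = f(0.878) with F(0.878) − F(0.394) = 0.90 gives [0.394, 0.878].
For comparison, the equal-tailed interval is [0.370, 0.860]; the HPD is narrower and shifted toward the mode.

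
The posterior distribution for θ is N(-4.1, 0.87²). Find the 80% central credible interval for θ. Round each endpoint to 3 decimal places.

[-5.215, -2.985]

The posterior is symmetric, so the 80% equal-tailed interval is θ = -4.1 ± z·0.87 with z = 1.282.
Half-width: 1.282 × 0.87 = 1.115.
-4.1 − 1.115 = -5.215; -4.1 + 1.115 = -2.985.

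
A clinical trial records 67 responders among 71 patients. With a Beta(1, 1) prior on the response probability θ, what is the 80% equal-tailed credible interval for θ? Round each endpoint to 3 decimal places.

[0.892, 0.966]

Posterior: Beta(1+67, 1+4) = Beta(68, 5).
Equal-tailed 80% interval: the 0.1 and 0.9 quantiles of Beta(68, 5).
Posterior mean ≈ 0.932, SD ≈ 0.029; a Normal approximation gives roughly [0.894, 0.969].
Exact: F⁻¹(0.1) = 0.892; F⁻¹(0.9) = 0.966.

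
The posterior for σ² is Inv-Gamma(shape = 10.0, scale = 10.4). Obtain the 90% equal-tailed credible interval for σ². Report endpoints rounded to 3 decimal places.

Inverse-Gamma(10.0, 10.4) quantiles: F⁻¹(0.05) and F⁻¹(0.95).
Equivalently, 1/σ² ~ Gamma(10.0, rate = 10.4); invert its 0.95 and 0.05 quantiles.
Posterior mean ≈ 1.156, SD ≈ 0.409; a Normal approximation gives roughly [0.484, 1.828].
Exact: lower = 0.662; upper = 1.917.

[0.662, 1.917]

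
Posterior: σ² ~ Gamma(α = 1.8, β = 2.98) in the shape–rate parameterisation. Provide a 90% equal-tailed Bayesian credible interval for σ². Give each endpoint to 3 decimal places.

Posterior: Gamma(shape 1.8, rate 2.98).
Equal-tailed 90% interval: Gamma(1.8, 2.98) quantiles at 0.05 and 0.95.
Posterior mean ≈ 0.604, SD ≈ 0.450; a Normal approximation gives roughly [-0.137, 1.345].
Exact: lower = 0.093; upper = 1.482.

[0.093, 1.482]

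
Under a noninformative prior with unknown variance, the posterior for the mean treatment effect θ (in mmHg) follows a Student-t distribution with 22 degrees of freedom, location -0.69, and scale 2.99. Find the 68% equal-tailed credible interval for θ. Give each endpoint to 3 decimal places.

[-3.732, 2.352]

The t_22 distribution is symmetric; the 68% interval is -0.69 ± t·2.99 with t_{0.84,22} = 1.017.
Half-width: 1.017 × 2.99 = 3.042.
-0.69 − 3.042 = -3.732; -0.69 + 3.042 = 2.352.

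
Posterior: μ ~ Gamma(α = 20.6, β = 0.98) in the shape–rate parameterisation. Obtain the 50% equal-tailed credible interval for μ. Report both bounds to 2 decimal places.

Posterior: Gamma(shape 20.6, rate 0.98).
Equal-tailed 50% interval: Gamma(20.6, 0.98) quantiles at 0.25 and 0.75.
Posterior mean ≈ 21.02, SD ≈ 4.63; a Normal approximation gives roughly [17.90, 24.14].
Exact: lower = 17.74; upper = 23.93.

[17.74, 23.93]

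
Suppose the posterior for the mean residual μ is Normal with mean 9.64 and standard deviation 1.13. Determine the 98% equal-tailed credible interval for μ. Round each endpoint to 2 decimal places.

The posterior is symmetric, so the 98% equal-tailed interval is μ = 9.64 ± z·1.13 with z = 2.326.
Half-width: 2.326 × 1.13 = 2.63.
9.64 − 2.63 = 7.01; 9.64 + 2.63 = 12.27.

[7.01, 12.27]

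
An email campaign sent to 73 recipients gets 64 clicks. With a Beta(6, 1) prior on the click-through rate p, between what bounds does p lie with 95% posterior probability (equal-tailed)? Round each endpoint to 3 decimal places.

Posterior: Beta(6+64, 1+9) = Beta(70, 10).
Equal-tailed 95% interval: the 0.025 and 0.975 quantiles of Beta(70, 10).
Posterior mean ≈ 0.875, SD ≈ 0.037; a Normal approximation gives roughly [0.803, 0.947].
Exact: F⁻¹(0.025) = 0.795; F⁻¹(0.975) = 0.938.

[0.795, 0.938]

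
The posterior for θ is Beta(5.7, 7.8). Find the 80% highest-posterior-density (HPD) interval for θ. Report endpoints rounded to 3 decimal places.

The posterior is unimodal and skewed, so the HPD interval has equal density at both endpoints and is the shortest 80% interval.
Solving f(0.247) = f(0.586) with F(0.586) − F(0.247) = 0.80 gives [0.247, 0.586].
For comparison, the equal-tailed interval is [0.255, 0.595]; the HPD is narrower and shifted toward the mode.

[0.247, 0.586]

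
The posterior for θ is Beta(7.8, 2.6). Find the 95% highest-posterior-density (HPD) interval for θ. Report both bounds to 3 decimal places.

[0.502, 0.970]

The posterior is unimodal and skewed, so the HPD interval has equal density at both endpoints and is the shortest 95% interval.
Solving f(0.502) = f(0.970) with F(0.970) − F(0.502) = 0.95 gives [0.502, 0.970].
For comparison, the equal-tailed interval is [0.462, 0.948]; the HPD is narrower and shifted toward the mode.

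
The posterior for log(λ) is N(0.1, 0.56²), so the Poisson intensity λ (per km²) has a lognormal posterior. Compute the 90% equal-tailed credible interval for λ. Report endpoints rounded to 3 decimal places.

[0.440, 2.776]

On the log scale the 90% interval is 0.1 ± 1.645 × 0.56 = [-0.8211, 1.0211].
Exponentiate: [e^-0.8211, e^1.0211] = [0.440, 2.776].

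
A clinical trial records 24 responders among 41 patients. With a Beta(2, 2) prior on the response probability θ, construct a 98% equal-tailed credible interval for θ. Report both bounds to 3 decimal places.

[0.406, 0.740]

Posterior: Beta(2+24, 2+17) = Beta(26, 19).
Equal-tailed 98% interval: the 0.01 and 0.99 quantiles of Beta(26, 19).
Posterior mean ≈ 0.578, SD ≈ 0.073; a Normal approximation gives roughly [0.408, 0.747].
Exact: F⁻¹(0.01) = 0.406; F⁻¹(0.99) = 0.740.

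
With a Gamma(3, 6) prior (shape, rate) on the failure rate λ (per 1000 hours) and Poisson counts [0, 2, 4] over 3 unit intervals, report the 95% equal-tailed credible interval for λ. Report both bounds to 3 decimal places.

Posterior: Gamma(3+6, 6+3) = Gamma(9, 9) (shape, rate).
Equal-tailed 95% interval: Gamma(9, 9) quantiles at 0.025 and 0.975.
Posterior mean ≈ 1.000, SD ≈ 0.333; a Normal approximation gives roughly [0.347, 1.653].
Exact: lower = 0.457; upper = 1.751.

[0.457, 1.751]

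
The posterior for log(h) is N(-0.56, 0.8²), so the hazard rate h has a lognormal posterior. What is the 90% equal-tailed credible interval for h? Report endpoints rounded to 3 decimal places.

On the log scale the 90% interval is -0.56 ± 1.645 × 0.8 = [-1.8759, 0.7559].
Exponentiate: [e^-1.8759, e^0.7559] = [0.153, 2.129].

[0.153, 2.129]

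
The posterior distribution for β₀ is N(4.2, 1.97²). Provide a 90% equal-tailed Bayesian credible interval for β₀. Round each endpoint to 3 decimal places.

[0.960, 7.440]

The posterior is symmetric, so the 90% equal-tailed interval is β₀ = 4.2 ± z·1.97 with z = 1.645.
Half-width: 1.645 × 1.97 = 3.240.
4.2 − 3.240 = 0.960; 4.2 + 3.240 = 7.440.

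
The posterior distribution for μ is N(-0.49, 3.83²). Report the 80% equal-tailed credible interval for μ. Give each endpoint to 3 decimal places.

The posterior is symmetric, so the 80% equal-tailed interval is μ = -0.49 ± z·3.83 with z = 1.282.
Half-width: 1.282 × 3.83 = 4.908.
-0.49 − 4.908 = -5.398; -0.49 + 4.908 = 4.418.

[-5.398, 4.418]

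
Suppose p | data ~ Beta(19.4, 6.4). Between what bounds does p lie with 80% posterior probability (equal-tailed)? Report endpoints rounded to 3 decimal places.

Posterior: Beta(19.4, 6.4).
Equal-tailed 80% interval: the 0.1 and 0.9 quantiles of Beta(19.4, 6.4).
Posterior mean ≈ 0.752, SD ≈ 0.083; a Normal approximation gives roughly [0.645, 0.859].
Exact: F⁻¹(0.1) = 0.640; F⁻¹(0.9) = 0.855.

[0.640, 0.855]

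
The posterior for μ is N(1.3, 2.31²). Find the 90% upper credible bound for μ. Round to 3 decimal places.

4.260

Need U with P(μ ≤ U) = 0.90: U = 1.3 + z_{0.1}·2.31.
z = 1.282; U = 1.3 + 1.282 × 2.31 = 4.260.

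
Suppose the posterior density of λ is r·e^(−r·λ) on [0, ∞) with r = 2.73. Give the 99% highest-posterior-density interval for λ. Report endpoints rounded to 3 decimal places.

The exponential density is strictly decreasing on [0, ∞), so the HPD interval is anchored at 0: [0, q] with P(λ ≤ q) = 0.99.
q = −ln(1 − 0.99) / 2.73 = 4.6052 / 2.73 = 1.687.

[0.000, 1.687]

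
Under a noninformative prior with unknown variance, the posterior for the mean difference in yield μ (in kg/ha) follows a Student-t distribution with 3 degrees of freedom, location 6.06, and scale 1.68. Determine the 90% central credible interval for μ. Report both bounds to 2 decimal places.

[2.11, 10.01]

The t_3 distribution is symmetric; the 90% interval is 6.06 ± t·1.68 with t_{0.95,3} = 2.353.
Half-width: 2.353 × 1.68 = 3.95.
6.06 − 3.95 = 2.11; 6.06 + 3.95 = 10.01.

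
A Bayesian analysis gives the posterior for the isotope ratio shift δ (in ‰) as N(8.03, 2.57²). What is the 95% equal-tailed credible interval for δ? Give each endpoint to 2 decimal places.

The posterior is symmetric, so the 95% equal-tailed interval is δ = 8.03 ± z·2.57 with z = 1.960.
Half-width: 1.960 × 2.57 = 5.04.
8.03 − 5.04 = 2.99; 8.03 + 5.04 = 13.07.

[2.99, 13.07]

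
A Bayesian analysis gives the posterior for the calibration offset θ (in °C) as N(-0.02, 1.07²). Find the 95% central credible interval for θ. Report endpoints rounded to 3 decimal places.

[-2.117, 2.077]

The posterior is symmetric, so the 95% equal-tailed interval is θ = -0.02 ± z·1.07 with z = 1.960.
Half-width: 1.960 × 1.07 = 2.097.
-0.02 − 2.097 = -2.117; -0.02 + 2.097 = 2.077.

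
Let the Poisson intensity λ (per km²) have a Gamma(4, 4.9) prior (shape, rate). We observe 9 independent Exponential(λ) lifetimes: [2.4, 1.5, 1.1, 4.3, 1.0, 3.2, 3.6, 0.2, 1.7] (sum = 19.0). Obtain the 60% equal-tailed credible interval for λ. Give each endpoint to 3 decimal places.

Posterior: Gamma(4+9, 4.9+19.0) = Gamma(13, 23.9) (shape, rate).
Equal-tailed 60% interval: Gamma(13, 23.9) quantiles at 0.2 and 0.8.
Posterior mean ≈ 0.544, SD ≈ 0.151; a Normal approximation gives roughly [0.417, 0.671].
Exact: lower = 0.415; upper = 0.665.

[0.415, 0.665]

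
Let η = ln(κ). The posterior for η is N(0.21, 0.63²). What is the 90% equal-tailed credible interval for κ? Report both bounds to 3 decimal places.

On the log scale the 90% interval is 0.21 ± 1.645 × 0.63 = [-0.8263, 1.2463].
Exponentiate: [e^-0.8263, e^1.2463] = [0.438, 3.477].

[0.438, 3.477]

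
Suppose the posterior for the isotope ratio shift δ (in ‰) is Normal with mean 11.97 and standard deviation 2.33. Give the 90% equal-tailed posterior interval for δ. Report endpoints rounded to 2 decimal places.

[8.14, 15.80]

The posterior is symmetric, so the 90% equal-tailed interval is δ = 11.97 ± z·2.33 with z = 1.645.
Half-width: 1.645 × 2.33 = 3.83.
11.97 − 3.83 = 8.14; 11.97 + 3.83 = 15.80.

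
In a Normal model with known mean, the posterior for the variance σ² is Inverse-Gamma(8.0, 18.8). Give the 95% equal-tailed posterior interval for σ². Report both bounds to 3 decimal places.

[1.304, 5.443]

Inverse-Gamma(8.0, 18.8) quantiles: F⁻¹(0.025) and F⁻¹(0.975).
Equivalently, 1/σ² ~ Gamma(8.0, rate = 18.8); invert its 0.975 and 0.025 quantiles.
Posterior mean ≈ 2.686, SD ≈ 1.096; a Normal approximation gives roughly [0.537, 4.835].
Exact: lower = 1.304; upper = 5.443.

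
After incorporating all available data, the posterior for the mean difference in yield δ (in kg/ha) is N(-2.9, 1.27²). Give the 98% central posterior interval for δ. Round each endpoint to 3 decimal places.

The posterior is symmetric, so the 98% equal-tailed interval is δ = -2.9 ± z·1.27 with z = 2.326.
Half-width: 2.326 × 1.27 = 2.954.
-2.9 − 2.954 = -5.854; -2.9 + 2.954 = 0.054.

[-5.854, 0.054]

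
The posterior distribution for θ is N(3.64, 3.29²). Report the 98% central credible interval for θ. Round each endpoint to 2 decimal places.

[-4.01, 11.29]

The posterior is symmetric, so the 98% equal-tailed interval is θ = 3.64 ± z·3.29 with z = 2.326.
Half-width: 2.326 × 3.29 = 7.65.
3.64 − 7.65 = -4.01; 3.64 + 7.65 = 11.29.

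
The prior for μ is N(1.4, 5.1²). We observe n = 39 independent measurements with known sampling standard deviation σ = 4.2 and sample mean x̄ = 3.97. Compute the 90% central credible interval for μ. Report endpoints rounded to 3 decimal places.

Posterior precision = 1/5.1² + 39/4.2² = 0.0384 + 2.2109 = 2.2493, so posterior SD = 0.6668.
Posterior mean = (1.4/5.1² + 39·3.97/4.2²) / 2.2493 = 3.9261.
Interval: 3.9261 ± 1.645 × 0.6668 → [2.829, 5.023].

[2.829, 5.023]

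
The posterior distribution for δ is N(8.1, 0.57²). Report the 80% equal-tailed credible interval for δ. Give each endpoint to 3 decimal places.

[7.370, 8.830]

The posterior is symmetric, so the 80% equal-tailed interval is δ = 8.1 ± z·0.57 with z = 1.282.
Half-width: 1.282 × 0.57 = 0.730.
8.1 − 0.730 = 7.370; 8.1 + 0.730 = 8.830.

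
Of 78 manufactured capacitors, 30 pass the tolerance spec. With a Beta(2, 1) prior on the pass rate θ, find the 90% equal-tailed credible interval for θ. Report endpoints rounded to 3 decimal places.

Posterior: Beta(2+30, 1+48) = Beta(32, 49).
Equal-tailed 90% interval: the 0.05 and 0.95 quantiles of Beta(32, 49).
Posterior mean ≈ 0.395, SD ≈ 0.054; a Normal approximation gives roughly [0.306, 0.484].
Exact: F⁻¹(0.05) = 0.308; F⁻¹(0.95) = 0.485.

[0.308, 0.485]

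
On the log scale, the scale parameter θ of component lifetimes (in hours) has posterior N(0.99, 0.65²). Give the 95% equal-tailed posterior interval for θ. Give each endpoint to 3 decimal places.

On the log scale the 95% interval is 0.99 ± 1.960 × 0.65 = [-0.2840, 2.2640].
Exponentiate: [e^-0.2840, e^2.2640] = [0.753, 9.621].

[0.753, 9.621]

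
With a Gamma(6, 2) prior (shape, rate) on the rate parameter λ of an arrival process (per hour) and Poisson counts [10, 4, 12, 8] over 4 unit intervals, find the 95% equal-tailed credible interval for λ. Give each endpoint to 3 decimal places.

Posterior: Gamma(6+34, 2+4) = Gamma(40, 6) (shape, rate).
Equal-tailed 95% interval: Gamma(40, 6) quantiles at 0.025 and 0.975.
Posterior mean ≈ 6.667, SD ≈ 1.054; a Normal approximation gives roughly [4.601, 8.733].
Exact: lower = 4.763; upper = 8.886.

[4.763, 8.886]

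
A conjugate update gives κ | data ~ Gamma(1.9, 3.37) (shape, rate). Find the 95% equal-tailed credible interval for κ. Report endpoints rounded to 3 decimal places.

[0.063, 1.602]

Posterior: Gamma(shape 1.9, rate 3.37).
Equal-tailed 95% interval: Gamma(1.9, 3.37) quantiles at 0.025 and 0.975.
Posterior mean ≈ 0.564, SD ≈ 0.409; a Normal approximation gives roughly [-0.238, 1.365].
Exact: lower = 0.063; upper = 1.602.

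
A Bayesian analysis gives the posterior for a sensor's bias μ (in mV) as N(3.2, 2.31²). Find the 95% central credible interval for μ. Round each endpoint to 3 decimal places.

The posterior is symmetric, so the 95% equal-tailed interval is μ = 3.2 ± z·2.31 with z = 1.960.
Half-width: 1.960 × 2.31 = 4.528.
3.2 − 4.528 = -1.328; 3.2 + 4.528 = 7.728.

[-1.328, 7.728]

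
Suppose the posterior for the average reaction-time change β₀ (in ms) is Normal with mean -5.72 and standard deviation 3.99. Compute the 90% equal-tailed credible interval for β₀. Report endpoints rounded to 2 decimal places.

[-12.28, 0.84]

The posterior is symmetric, so the 90% equal-tailed interval is β₀ = -5.72 ± z·3.99 with z = 1.645.
Half-width: 1.645 × 3.99 = 6.56.
-5.72 − 6.56 = -12.28; -5.72 + 6.56 = 0.84.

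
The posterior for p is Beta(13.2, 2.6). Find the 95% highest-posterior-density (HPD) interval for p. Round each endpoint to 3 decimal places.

The posterior is unimodal and skewed, so the HPD interval has equal density at both endpoints and is the shortest 95% interval.
Solving f(0.659) = f(0.984) with F(0.984) − F(0.659) = 0.95 gives [0.659, 0.984].
For comparison, the equal-tailed interval is [0.624, 0.968]; the HPD is narrower and shifted toward the mode.

[0.659, 0.984]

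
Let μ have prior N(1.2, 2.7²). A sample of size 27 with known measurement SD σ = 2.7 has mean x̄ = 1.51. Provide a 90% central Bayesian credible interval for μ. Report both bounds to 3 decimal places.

Posterior precision = 1/2.7² + 27/2.7² = 0.1372 + 3.7037 = 3.8409, so posterior SD = 0.5103.
Posterior mean = (1.2/2.7² + 27·1.51/2.7²) / 3.8409 = 1.4989.
Interval: 1.4989 ± 1.645 × 0.5103 → [0.660, 2.338].

[0.660, 2.338]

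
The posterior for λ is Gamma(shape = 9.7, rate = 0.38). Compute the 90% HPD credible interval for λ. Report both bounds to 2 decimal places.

[12.30, 38.31]

The posterior is unimodal and skewed, so the HPD interval has equal density at both endpoints and is the shortest 90% interval.
Solving f(12.30) = f(38.31) with F(38.31) − F(12.30) = 0.90 gives [12.30, 38.31].
For comparison, the equal-tailed interval is [13.70, 40.33]; the HPD is narrower and shifted toward the mode.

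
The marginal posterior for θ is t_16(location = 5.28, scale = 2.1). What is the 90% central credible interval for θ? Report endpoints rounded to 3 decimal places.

The t_16 distribution is symmetric; the 90% interval is 5.28 ± t·2.1 with t_{0.95,16} = 1.746.
Half-width: 1.746 × 2.1 = 3.666.
5.28 − 3.666 = 1.614; 5.28 + 3.666 = 8.946.

[1.614, 8.946]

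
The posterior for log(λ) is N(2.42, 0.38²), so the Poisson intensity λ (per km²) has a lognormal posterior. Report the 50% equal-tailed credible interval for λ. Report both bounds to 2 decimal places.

[8.70, 14.53]

On the log scale the 50% interval is 2.42 ± 0.674 × 0.38 = [2.1637, 2.6763].
Exponentiate: [e^2.1637, e^2.6763] = [8.70, 14.53].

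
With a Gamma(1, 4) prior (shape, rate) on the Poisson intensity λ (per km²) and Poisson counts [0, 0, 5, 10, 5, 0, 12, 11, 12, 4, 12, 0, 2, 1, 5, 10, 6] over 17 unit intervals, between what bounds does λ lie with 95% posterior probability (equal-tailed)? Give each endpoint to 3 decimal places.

[3.703, 5.530]

Posterior: Gamma(1+95, 4+17) = Gamma(96, 21) (shape, rate).
Equal-tailed 95% interval: Gamma(96, 21) quantiles at 0.025 and 0.975.
Posterior mean ≈ 4.571, SD ≈ 0.467; a Normal approximation gives roughly [3.657, 5.486].
Exact: lower = 3.703; upper = 5.530.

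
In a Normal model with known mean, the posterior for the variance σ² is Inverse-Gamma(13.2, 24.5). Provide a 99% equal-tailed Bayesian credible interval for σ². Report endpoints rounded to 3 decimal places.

[1.003, 4.291]

Inverse-Gamma(13.2, 24.5) quantiles: F⁻¹(0.005) and F⁻¹(0.995).
Equivalently, 1/σ² ~ Gamma(13.2, rate = 24.5); invert its 0.995 and 0.005 quantiles.
Posterior mean ≈ 2.008, SD ≈ 0.600; a Normal approximation gives roughly [0.463, 3.554].
Exact: lower = 1.003; upper = 4.291.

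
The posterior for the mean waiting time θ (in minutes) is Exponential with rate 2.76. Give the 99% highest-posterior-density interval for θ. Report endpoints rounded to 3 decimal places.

The exponential density is strictly decreasing on [0, ∞), so the HPD interval is anchored at 0: [0, q] with P(θ ≤ q) = 0.99.
q = −ln(1 − 0.99) / 2.76 = 4.6052 / 2.76 = 1.669.

[0.000, 1.669]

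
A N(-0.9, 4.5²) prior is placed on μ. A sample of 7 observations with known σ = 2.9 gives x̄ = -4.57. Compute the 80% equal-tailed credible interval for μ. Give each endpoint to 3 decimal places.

Posterior precision = 1/4.5² + 7/2.9² = 0.0494 + 0.8323 = 0.8817, so posterior SD = 1.0650.
Posterior mean = (-0.9/4.5² + 7·-4.57/2.9²) / 0.8817 = -4.3645.
Interval: -4.3645 ± 1.282 × 1.0650 → [-5.729, -3.000].

[-5.729, -3.000]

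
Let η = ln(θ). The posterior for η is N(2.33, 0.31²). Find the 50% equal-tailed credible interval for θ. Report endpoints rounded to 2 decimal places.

[8.34, 12.67]

On the log scale the 50% interval is 2.33 ± 0.674 × 0.31 = [2.1209, 2.5391].
Exponentiate: [e^2.1209, e^2.5391] = [8.34, 12.67].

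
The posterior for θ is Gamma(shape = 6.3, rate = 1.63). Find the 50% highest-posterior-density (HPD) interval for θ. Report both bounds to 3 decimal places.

The posterior is unimodal and skewed, so the HPD interval has equal density at both endpoints and is the shortest 50% interval.
Solving f(2.377) = f(4.317) with F(4.317) − F(2.377) = 0.50 gives [2.377, 4.317].
For comparison, the equal-tailed interval is [2.747, 4.764]; the HPD is narrower and shifted toward the mode.

[2.377, 4.317]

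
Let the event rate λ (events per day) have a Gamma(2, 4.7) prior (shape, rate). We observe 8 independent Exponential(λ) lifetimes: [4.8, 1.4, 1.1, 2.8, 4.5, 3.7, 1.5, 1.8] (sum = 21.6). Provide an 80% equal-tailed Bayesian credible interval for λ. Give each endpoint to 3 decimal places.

[0.237, 0.540]

Posterior: Gamma(2+8, 4.7+21.6) = Gamma(10, 26.3) (shape, rate).
Equal-tailed 80% interval: Gamma(10, 26.3) quantiles at 0.1 and 0.9.
Posterior mean ≈ 0.380, SD ≈ 0.120; a Normal approximation gives roughly [0.226, 0.534].
Exact: lower = 0.237; upper = 0.540.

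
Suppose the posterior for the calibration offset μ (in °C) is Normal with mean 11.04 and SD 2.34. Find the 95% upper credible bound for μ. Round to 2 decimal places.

Need U with P(μ ≤ U) = 0.95: U = 11.04 + z_{0.05}·2.34.
z = 1.645; U = 11.04 + 1.645 × 2.34 = 14.89.

14.89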